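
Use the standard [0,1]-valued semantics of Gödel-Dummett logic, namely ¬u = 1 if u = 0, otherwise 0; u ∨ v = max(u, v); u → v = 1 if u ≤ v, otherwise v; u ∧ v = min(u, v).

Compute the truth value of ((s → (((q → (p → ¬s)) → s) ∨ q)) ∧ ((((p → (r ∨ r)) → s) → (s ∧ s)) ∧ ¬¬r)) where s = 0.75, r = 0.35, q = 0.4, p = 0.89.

¬s: Gödel ¬ of 0.75 = 0 (operand ≠ 0)
(p → ¬s): 0.89 > 0, so result = 0
(q → (p → ¬s)): 0.4 > 0, so result = 0
((q → (p → ¬s)) → s): 0 ≤ 0.75, so result = 1
(((q → (p → ¬s)) → s) ∨ q) = max(1, 0.4) = 1
(s → (((q → (p → ¬s)) → s) ∨ q)): 0.75 ≤ 1, so result = 1
(r ∨ r) = max(0.35, 0.35) = 0.35
(p → (r ∨ r)): 0.89 > 0.35, so result = 0.35
((p → (r ∨ r)) → s): 0.35 ≤ 0.75, so result = 1
(s ∧ s) = min(0.75, 0.75) = 0.75
(((p → (r ∨ r)) → s) → (s ∧ s)): 1 > 0.75, so result = 0.75
¬r: Gödel ¬ of 0.35 = 0 (operand ≠ 0)
¬¬r: Gödel ¬ of 0 = 1 (operand is 0)
((((p → (r ∨ r)) → s) → (s ∧ s)) ∧ ¬¬r) = min(0.75, 1) = 0.75
((s → (((q → (p → ¬s)) → s) ∨ q)) ∧ ((((p → (r ∨ r)) → s) → (s ∧ s)) ∧ ¬¬r)) = min(1, 0.75) = 0.75

0.75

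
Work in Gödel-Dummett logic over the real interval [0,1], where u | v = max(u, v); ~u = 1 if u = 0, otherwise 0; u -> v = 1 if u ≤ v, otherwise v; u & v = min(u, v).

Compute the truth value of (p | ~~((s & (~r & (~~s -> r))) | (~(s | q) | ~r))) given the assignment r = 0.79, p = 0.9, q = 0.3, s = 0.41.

0.90

~r: Gödel ¬ of 0.79 = 0 (operand ≠ 0)
~s: Gödel ¬ of 0.41 = 0 (operand ≠ 0)
~~s: Gödel ¬ of 0 = 1 (operand is 0)
(~~s -> r): 1 > 0.79, so result = 0.79
(~r & (~~s -> r)) = min(0, 0.79) = 0
(s & (~r & (~~s -> r))) = min(0.41, 0) = 0
(s | q) = max(0.41, 0.3) = 0.41
~(s | q): Gödel ¬ of 0.41 = 0 (operand ≠ 0)
~r: Gödel ¬ of 0.79 = 0 (operand ≠ 0)
(~(s | q) | ~r) = max(0, 0) = 0
((s & (~r & (~~s -> r))) | (~(s | q) | ~r)) = max(0, 0) = 0
~((s & (~r & (~~s -> r))) | (~(s | q) | ~r)): Gödel ¬ of 0 = 1 (operand is 0)
~~((s & (~r & (~~s -> r))) | (~(s | q) | ~r)): Gödel ¬ of 1 = 0 (operand ≠ 0)
(p | ~~((s & (~r & (~~s -> r))) | (~(s | q) | ~r))) = max(0.9, 0) = 0.9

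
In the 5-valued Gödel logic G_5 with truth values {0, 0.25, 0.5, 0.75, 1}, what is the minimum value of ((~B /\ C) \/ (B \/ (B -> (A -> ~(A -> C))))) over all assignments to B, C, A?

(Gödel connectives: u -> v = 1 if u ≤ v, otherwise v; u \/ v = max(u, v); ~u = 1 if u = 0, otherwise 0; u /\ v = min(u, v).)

0.25

The minimum is attained at B = 0.25, C = 0.25, A = 0.25:
  ~B: Gödel ¬ of 0.25 = 0 (operand ≠ 0)
  (~B /\ C) = min(0, 0.25) = 0
  (A -> C): 0.25 ≤ 0.25, so result = 1
  ~(A -> C): Gödel ¬ of 1 = 0 (operand ≠ 0)
  (A -> ~(A -> C)): 0.25 > 0, so result = 0
  (B -> (A -> ~(A -> C))): 0.25 > 0, so result = 0
  (B \/ (B -> (A -> ~(A -> C)))) = max(0.25, 0) = 0.25
  ((~B /\ C) \/ (B \/ (B -> (A -> ~(A -> C))))) = max(0, 0.25) = 0.25
Checking all 125 assignments confirms none give a value below 0.25.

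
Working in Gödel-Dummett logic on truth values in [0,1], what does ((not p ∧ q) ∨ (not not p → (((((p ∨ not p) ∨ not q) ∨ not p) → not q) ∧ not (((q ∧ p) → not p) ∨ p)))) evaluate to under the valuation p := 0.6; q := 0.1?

0.00

not p: Gödel ¬ of 0.6 = 0 (operand ≠ 0)
(not p ∧ q) = min(0, 0.1) = 0
not p: Gödel ¬ of 0.6 = 0 (operand ≠ 0)
not not p: Gödel ¬ of 0 = 1 (operand is 0)
not p: Gödel ¬ of 0.6 = 0 (operand ≠ 0)
(p ∨ not p) = max(0.6, 0) = 0.6
not q: Gödel ¬ of 0.1 = 0 (operand ≠ 0)
((p ∨ not p) ∨ not q) = max(0.6, 0) = 0.6
not p: Gödel ¬ of 0.6 = 0 (operand ≠ 0)
(((p ∨ not p) ∨ not q) ∨ not p) = max(0.6, 0) = 0.6
not q: Gödel ¬ of 0.1 = 0 (operand ≠ 0)
((((p ∨ not p) ∨ not q) ∨ not p) → not q): 0.6 > 0, so result = 0
(q ∧ p) = min(0.1, 0.6) = 0.1
not p: Gödel ¬ of 0.6 = 0 (operand ≠ 0)
((q ∧ p) → not p): 0.1 > 0, so result = 0
(((q ∧ p) → not p) ∨ p) = max(0, 0.6) = 0.6
not (((q ∧ p) → not p) ∨ p): Gödel ¬ of 0.6 = 0 (operand ≠ 0)
(((((p ∨ not p) ∨ not q) ∨ not p) → not q) ∧ not (((q ∧ p) → not p) ∨ p)) = min(0, 0) = 0
(not not p → (((((p ∨ not p) ∨ not q) ∨ not p) → not q) ∧ not (((q ∧ p) → not p) ∨ p))): 1 > 0, so result = 0
((not p ∧ q) ∨ (not not p → (((((p ∨ not p) ∨ not q) ∨ not p) → not q) ∧ not (((q ∧ p) → not p) ∨ p)))) = max(0, 0) = 0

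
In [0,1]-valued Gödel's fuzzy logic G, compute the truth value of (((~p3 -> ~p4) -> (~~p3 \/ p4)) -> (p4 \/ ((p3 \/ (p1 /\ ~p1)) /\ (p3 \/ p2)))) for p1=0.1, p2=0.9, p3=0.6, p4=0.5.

0.60

~p3: Gödel ¬ of 0.6 = 0 (operand ≠ 0)
~p4: Gödel ¬ of 0.5 = 0 (operand ≠ 0)
(~p3 -> ~p4): 0 ≤ 0, so result = 1
~p3: Gödel ¬ of 0.6 = 0 (operand ≠ 0)
~~p3: Gödel ¬ of 0 = 1 (operand is 0)
(~~p3 \/ p4) = max(1, 0.5) = 1
((~p3 -> ~p4) -> (~~p3 \/ p4)): 1 ≤ 1, so result = 1
~p1: Gödel ¬ of 0.1 = 0 (operand ≠ 0)
(p1 /\ ~p1) = min(0.1, 0) = 0
(p3 \/ (p1 /\ ~p1)) = max(0.6, 0) = 0.6
(p3 \/ p2) = max(0.6, 0.9) = 0.9
((p3 \/ (p1 /\ ~p1)) /\ (p3 \/ p2)) = min(0.6, 0.9) = 0.6
(p4 \/ ((p3 \/ (p1 /\ ~p1)) /\ (p3 \/ p2))) = max(0.5, 0.6) = 0.6
(((~p3 -> ~p4) -> (~~p3 \/ p4)) -> (p4 \/ ((p3 \/ (p1 /\ ~p1)) /\ (p3 \/ p2)))): 1 > 0.6, so result = 0.6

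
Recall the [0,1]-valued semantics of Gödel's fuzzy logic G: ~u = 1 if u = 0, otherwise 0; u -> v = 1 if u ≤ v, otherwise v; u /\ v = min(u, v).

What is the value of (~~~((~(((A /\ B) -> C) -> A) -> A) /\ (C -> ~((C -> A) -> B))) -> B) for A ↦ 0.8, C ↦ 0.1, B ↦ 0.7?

0.70

(A /\ B) = min(0.8, 0.7) = 0.7
((A /\ B) -> C): 0.7 > 0.1, so result = 0.1
(((A /\ B) -> C) -> A): 0.1 ≤ 0.8, so result = 1
~(((A /\ B) -> C) -> A): Gödel ¬ of 1 = 0 (operand ≠ 0)
(~(((A /\ B) -> C) -> A) -> A): 0 ≤ 0.8, so result = 1
(C -> A): 0.1 ≤ 0.8, so result = 1
((C -> A) -> B): 1 > 0.7, so result = 0.7
~((C -> A) -> B): Gödel ¬ of 0.7 = 0 (operand ≠ 0)
(C -> ~((C -> A) -> B)): 0.1 > 0, so result = 0
((~(((A /\ B) -> C) -> A) -> A) /\ (C -> ~((C -> A) -> B))) = min(1, 0) = 0
~((~(((A /\ B) -> C) -> A) -> A) /\ (C -> ~((C -> A) -> B))): Gödel ¬ of 0 = 1 (operand is 0)
~~((~(((A /\ B) -> C) -> A) -> A) /\ (C -> ~((C -> A) -> B))): Gödel ¬ of 1 = 0 (operand ≠ 0)
~~~((~(((A /\ B) -> C) -> A) -> A) /\ (C -> ~((C -> A) -> B))): Gödel ¬ of 0 = 1 (operand is 0)
(~~~((~(((A /\ B) -> C) -> A) -> A) /\ (C -> ~((C -> A) -> B))) -> B): 1 > 0.7, so result = 0.7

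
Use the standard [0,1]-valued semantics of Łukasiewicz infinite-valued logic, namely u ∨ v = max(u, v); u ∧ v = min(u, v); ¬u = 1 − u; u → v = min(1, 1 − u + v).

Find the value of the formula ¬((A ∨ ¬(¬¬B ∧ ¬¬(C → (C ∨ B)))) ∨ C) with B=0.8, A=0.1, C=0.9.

0.10

¬B: Łukasiewicz ¬ gives 1 − 0.8 = 0.2
¬¬B: Łukasiewicz ¬ gives 1 − 0.2 = 0.8
(C ∨ B) = max(0.9, 0.8) = 0.9
(C → (C ∨ B)): min(1, 1 − 0.9 + 0.9) = 1
¬(C → (C ∨ B)): Łukasiewicz ¬ gives 1 − 1 = 0
¬¬(C → (C ∨ B)): Łukasiewicz ¬ gives 1 − 0 = 1
(¬¬B ∧ ¬¬(C → (C ∨ B))) = min(0.8, 1) = 0.8
¬(¬¬B ∧ ¬¬(C → (C ∨ B))): Łukasiewicz ¬ gives 1 − 0.8 = 0.2
(A ∨ ¬(¬¬B ∧ ¬¬(C → (C ∨ B)))) = max(0.1, 0.2) = 0.2
((A ∨ ¬(¬¬B ∧ ¬¬(C → (C ∨ B)))) ∨ C) = max(0.2, 0.9) = 0.9
¬((A ∨ ¬(¬¬B ∧ ¬¬(C → (C ∨ B)))) ∨ C): Łukasiewicz ¬ gives 1 − 0.9 = 0.1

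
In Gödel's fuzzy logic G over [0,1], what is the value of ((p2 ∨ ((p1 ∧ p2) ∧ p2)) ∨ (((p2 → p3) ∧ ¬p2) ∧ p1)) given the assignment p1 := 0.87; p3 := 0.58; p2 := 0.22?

(p1 ∧ p2) = min(0.87, 0.22) = 0.22
((p1 ∧ p2) ∧ p2) = min(0.22, 0.22) = 0.22
(p2 ∨ ((p1 ∧ p2) ∧ p2)) = max(0.22, 0.22) = 0.22
(p2 → p3): 0.22 ≤ 0.58, so result = 1
¬p2: Gödel ¬ of 0.22 = 0 (operand ≠ 0)
((p2 → p3) ∧ ¬p2) = min(1, 0) = 0
(((p2 → p3) ∧ ¬p2) ∧ p1) = min(0, 0.87) = 0
((p2 ∨ ((p1 ∧ p2) ∧ p2)) ∨ (((p2 → p3) ∧ ¬p2) ∧ p1)) = max(0.22, 0) = 0.22

0.22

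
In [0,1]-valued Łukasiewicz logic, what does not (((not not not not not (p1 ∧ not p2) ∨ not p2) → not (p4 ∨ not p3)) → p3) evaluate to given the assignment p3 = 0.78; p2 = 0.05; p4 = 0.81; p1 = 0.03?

0.00

not p2: Łukasiewicz ¬ gives 1 − 0.05 = 0.95
(p1 ∧ not p2) = min(0.03, 0.95) = 0.03
not (p1 ∧ not p2): Łukasiewicz ¬ gives 1 − 0.03 = 0.97
not not (p1 ∧ not p2): Łukasiewicz ¬ gives 1 − 0.97 = 0.03
not not not (p1 ∧ not p2): Łukasiewicz ¬ gives 1 − 0.03 = 0.97
not not not not (p1 ∧ not p2): Łukasiewicz ¬ gives 1 − 0.97 = 0.03
not not not not not (p1 ∧ not p2): Łukasiewicz ¬ gives 1 − 0.03 = 0.97
not p2: Łukasiewicz ¬ gives 1 − 0.05 = 0.95
(not not not not not (p1 ∧ not p2) ∨ not p2) = max(0.97, 0.95) = 0.97
not p3: Łukasiewicz ¬ gives 1 − 0.78 = 0.22
(p4 ∨ not p3) = max(0.81, 0.22) = 0.81
not (p4 ∨ not p3): Łukasiewicz ¬ gives 1 − 0.81 = 0.19
((not not not not not (p1 ∧ not p2) ∨ not p2) → not (p4 ∨ not p3)): min(1, 1 − 0.97 + 0.19) = 0.22
(((not not not not not (p1 ∧ not p2) ∨ not p2) → not (p4 ∨ not p3)) → p3): min(1, 1 − 0.22 + 0.78) = 1
not (((not not not not not (p1 ∧ not p2) ∨ not p2) → not (p4 ∨ not p3)) → p3): Łukasiewicz ¬ gives 1 − 1 = 0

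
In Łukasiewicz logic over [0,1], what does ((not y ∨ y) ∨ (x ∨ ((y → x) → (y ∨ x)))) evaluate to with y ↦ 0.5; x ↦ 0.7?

0.70

not y: Łukasiewicz ¬ gives 1 − 0.5 = 0.5
(not y ∨ y) = max(0.5, 0.5) = 0.5
(y → x): min(1, 1 − 0.5 + 0.7) = 1
(y ∨ x) = max(0.5, 0.7) = 0.7
((y → x) → (y ∨ x)): min(1, 1 − 1 + 0.7) = 0.7
(x ∨ ((y → x) → (y ∨ x))) = max(0.7, 0.7) = 0.7
((not y ∨ y) ∨ (x ∨ ((y → x) → (y ∨ x)))) = max(0.5, 0.7) = 0.7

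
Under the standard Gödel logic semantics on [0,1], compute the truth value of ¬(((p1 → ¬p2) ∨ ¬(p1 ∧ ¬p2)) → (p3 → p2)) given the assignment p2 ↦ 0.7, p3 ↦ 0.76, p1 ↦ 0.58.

0.00

¬p2: Gödel ¬ of 0.7 = 0 (operand ≠ 0)
(p1 → ¬p2): 0.58 > 0, so result = 0
¬p2: Gödel ¬ of 0.7 = 0 (operand ≠ 0)
(p1 ∧ ¬p2) = min(0.58, 0) = 0
¬(p1 ∧ ¬p2): Gödel ¬ of 0 = 1 (operand is 0)
((p1 → ¬p2) ∨ ¬(p1 ∧ ¬p2)) = max(0, 1) = 1
(p3 → p2): 0.76 > 0.7, so result = 0.7
(((p1 → ¬p2) ∨ ¬(p1 ∧ ¬p2)) → (p3 → p2)): 1 > 0.7, so result = 0.7
¬(((p1 → ¬p2) ∨ ¬(p1 ∧ ¬p2)) → (p3 → p2)): Gödel ¬ of 0.7 = 0 (operand ≠ 0)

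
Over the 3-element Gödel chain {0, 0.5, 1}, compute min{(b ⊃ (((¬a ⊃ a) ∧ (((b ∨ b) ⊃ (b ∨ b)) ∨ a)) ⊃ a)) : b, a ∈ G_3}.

The minimum is attained at b = 1, a = 0.5:
  ¬a: Gödel ¬ of 0.5 = 0 (operand ≠ 0)
  (¬a ⊃ a): 0 ≤ 0.5, so result = 1
  (b ∨ b) = max(1, 1) = 1
  (b ∨ b) = max(1, 1) = 1
  ((b ∨ b) ⊃ (b ∨ b)): 1 ≤ 1, so result = 1
  (((b ∨ b) ⊃ (b ∨ b)) ∨ a) = max(1, 0.5) = 1
  ((¬a ⊃ a) ∧ (((b ∨ b) ⊃ (b ∨ b)) ∨ a)) = min(1, 1) = 1
  (((¬a ⊃ a) ∧ (((b ∨ b) ⊃ (b ∨ b)) ∨ a)) ⊃ a): 1 > 0.5, so result = 0.5
  (b ⊃ (((¬a ⊃ a) ∧ (((b ∨ b) ⊃ (b ∨ b)) ∨ a)) ⊃ a)): 1 > 0.5, so result = 0.5
Checking all 9 assignments confirms none give a value below 0.50.

0.50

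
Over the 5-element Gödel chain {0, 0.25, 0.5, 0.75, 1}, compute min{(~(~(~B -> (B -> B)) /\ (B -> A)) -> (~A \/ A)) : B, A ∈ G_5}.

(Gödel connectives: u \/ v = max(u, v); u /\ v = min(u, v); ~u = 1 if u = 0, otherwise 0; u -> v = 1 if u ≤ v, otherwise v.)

The minimum is attained at B = 0, A = 0.25:
  ~B: Gödel ¬ of 0 = 1 (operand is 0)
  (B -> B): 0 ≤ 0, so result = 1
  (~B -> (B -> B)): 1 ≤ 1, so result = 1
  ~(~B -> (B -> B)): Gödel ¬ of 1 = 0 (operand ≠ 0)
  (B -> A): 0 ≤ 0.25, so result = 1
  (~(~B -> (B -> B)) /\ (B -> A)) = min(0, 1) = 0
  ~(~(~B -> (B -> B)) /\ (B -> A)): Gödel ¬ of 0 = 1 (operand is 0)
  ~A: Gödel ¬ of 0.25 = 0 (operand ≠ 0)
  (~A \/ A) = max(0, 0.25) = 0.25
  (~(~(~B -> (B -> B)) /\ (B -> A)) -> (~A \/ A)): 1 > 0.25, so result = 0.25
Checking all 25 assignments confirms none give a value below 0.25.

0.25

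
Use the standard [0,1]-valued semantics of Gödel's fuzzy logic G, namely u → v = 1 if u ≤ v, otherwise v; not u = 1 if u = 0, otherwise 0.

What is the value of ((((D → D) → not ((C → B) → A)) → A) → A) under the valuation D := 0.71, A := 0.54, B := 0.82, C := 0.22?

0.54

(D → D): 0.71 ≤ 0.71, so result = 1
(C → B): 0.22 ≤ 0.82, so result = 1
((C → B) → A): 1 > 0.54, so result = 0.54
not ((C → B) → A): Gödel ¬ of 0.54 = 0 (operand ≠ 0)
((D → D) → not ((C → B) → A)): 1 > 0, so result = 0
(((D → D) → not ((C → B) → A)) → A): 0 ≤ 0.54, so result = 1
((((D → D) → not ((C → B) → A)) → A) → A): 1 > 0.54, so result = 0.54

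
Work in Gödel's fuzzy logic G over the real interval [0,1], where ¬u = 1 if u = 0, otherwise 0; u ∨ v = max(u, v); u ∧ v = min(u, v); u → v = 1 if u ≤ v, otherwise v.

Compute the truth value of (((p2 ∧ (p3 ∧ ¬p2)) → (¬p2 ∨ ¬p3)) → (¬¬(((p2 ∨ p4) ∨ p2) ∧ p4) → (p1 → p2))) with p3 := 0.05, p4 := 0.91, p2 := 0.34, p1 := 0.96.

0.34

¬p2: Gödel ¬ of 0.34 = 0 (operand ≠ 0)
(p3 ∧ ¬p2) = min(0.05, 0) = 0
(p2 ∧ (p3 ∧ ¬p2)) = min(0.34, 0) = 0
¬p2: Gödel ¬ of 0.34 = 0 (operand ≠ 0)
¬p3: Gödel ¬ of 0.05 = 0 (operand ≠ 0)
(¬p2 ∨ ¬p3) = max(0, 0) = 0
((p2 ∧ (p3 ∧ ¬p2)) → (¬p2 ∨ ¬p3)): 0 ≤ 0, so result = 1
(p2 ∨ p4) = max(0.34, 0.91) = 0.91
((p2 ∨ p4) ∨ p2) = max(0.91, 0.34) = 0.91
(((p2 ∨ p4) ∨ p2) ∧ p4) = min(0.91, 0.91) = 0.91
¬(((p2 ∨ p4) ∨ p2) ∧ p4): Gödel ¬ of 0.91 = 0 (operand ≠ 0)
¬¬(((p2 ∨ p4) ∨ p2) ∧ p4): Gödel ¬ of 0 = 1 (operand is 0)
(p1 → p2): 0.96 > 0.34, so result = 0.34
(¬¬(((p2 ∨ p4) ∨ p2) ∧ p4) → (p1 → p2)): 1 > 0.34, so result = 0.34
(((p2 ∧ (p3 ∧ ¬p2)) → (¬p2 ∨ ¬p3)) → (¬¬(((p2 ∨ p4) ∨ p2) ∧ p4) → (p1 → p2))): 1 > 0.34, so result = 0.34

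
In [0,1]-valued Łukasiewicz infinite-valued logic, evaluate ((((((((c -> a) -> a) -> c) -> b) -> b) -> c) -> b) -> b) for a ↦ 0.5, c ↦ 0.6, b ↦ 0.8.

0.80

(c -> a): min(1, 1 − 0.6 + 0.5) = 0.9
((c -> a) -> a): min(1, 1 − 0.9 + 0.5) = 0.6
(((c -> a) -> a) -> c): min(1, 1 − 0.6 + 0.6) = 1
((((c -> a) -> a) -> c) -> b): min(1, 1 − 1 + 0.8) = 0.8
(((((c -> a) -> a) -> c) -> b) -> b): min(1, 1 − 0.8 + 0.8) = 1
((((((c -> a) -> a) -> c) -> b) -> b) -> c): min(1, 1 − 1 + 0.6) = 0.6
(((((((c -> a) -> a) -> c) -> b) -> b) -> c) -> b): min(1, 1 − 0.6 + 0.8) = 1
((((((((c -> a) -> a) -> c) -> b) -> b) -> c) -> b) -> b): min(1, 1 − 1 + 0.8) = 0.8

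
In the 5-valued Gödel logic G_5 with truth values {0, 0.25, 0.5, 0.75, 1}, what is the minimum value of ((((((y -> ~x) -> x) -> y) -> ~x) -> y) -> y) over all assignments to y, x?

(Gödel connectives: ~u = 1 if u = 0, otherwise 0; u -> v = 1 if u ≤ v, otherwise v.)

0.25

The minimum is attained at y = 0.25, x = 0.25:
  ~x: Gödel ¬ of 0.25 = 0 (operand ≠ 0)
  (y -> ~x): 0.25 > 0, so result = 0
  ((y -> ~x) -> x): 0 ≤ 0.25, so result = 1
  (((y -> ~x) -> x) -> y): 1 > 0.25, so result = 0.25
  ~x: Gödel ¬ of 0.25 = 0 (operand ≠ 0)
  ((((y -> ~x) -> x) -> y) -> ~x): 0.25 > 0, so result = 0
  (((((y -> ~x) -> x) -> y) -> ~x) -> y): 0 ≤ 0.25, so result = 1
  ((((((y -> ~x) -> x) -> y) -> ~x) -> y) -> y): 1 > 0.25, so result = 0.25
Checking all 25 assignments confirms none give a value below 0.25.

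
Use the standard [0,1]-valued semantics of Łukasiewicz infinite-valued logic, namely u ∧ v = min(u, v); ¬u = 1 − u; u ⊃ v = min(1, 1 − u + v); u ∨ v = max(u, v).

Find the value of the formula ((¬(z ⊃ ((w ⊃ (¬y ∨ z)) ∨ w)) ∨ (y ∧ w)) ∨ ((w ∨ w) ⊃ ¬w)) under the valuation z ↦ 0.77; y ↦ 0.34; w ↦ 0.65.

¬y: Łukasiewicz ¬ gives 1 − 0.34 = 0.66
(¬y ∨ z) = max(0.66, 0.77) = 0.77
(w ⊃ (¬y ∨ z)): min(1, 1 − 0.65 + 0.77) = 1
((w ⊃ (¬y ∨ z)) ∨ w) = max(1, 0.65) = 1
(z ⊃ ((w ⊃ (¬y ∨ z)) ∨ w)): min(1, 1 − 0.77 + 1) = 1
¬(z ⊃ ((w ⊃ (¬y ∨ z)) ∨ w)): Łukasiewicz ¬ gives 1 − 1 = 0
(y ∧ w) = min(0.34, 0.65) = 0.34
(¬(z ⊃ ((w ⊃ (¬y ∨ z)) ∨ w)) ∨ (y ∧ w)) = max(0, 0.34) = 0.34
(w ∨ w) = max(0.65, 0.65) = 0.65
¬w: Łukasiewicz ¬ gives 1 − 0.65 = 0.35
((w ∨ w) ⊃ ¬w): min(1, 1 − 0.65 + 0.35) = 0.7
((¬(z ⊃ ((w ⊃ (¬y ∨ z)) ∨ w)) ∨ (y ∧ w)) ∨ ((w ∨ w) ⊃ ¬w)) = max(0.34, 0.7) = 0.7

0.70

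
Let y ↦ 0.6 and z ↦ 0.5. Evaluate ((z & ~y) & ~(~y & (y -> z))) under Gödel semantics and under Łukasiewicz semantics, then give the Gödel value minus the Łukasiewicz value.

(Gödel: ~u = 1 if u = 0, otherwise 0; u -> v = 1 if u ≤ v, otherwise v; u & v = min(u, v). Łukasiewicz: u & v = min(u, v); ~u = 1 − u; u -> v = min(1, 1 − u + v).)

Gödel evaluation:
  ~y: Gödel ¬ of 0.6 = 0 (operand ≠ 0)
  (z & ~y) = min(0.5, 0) = 0
  ~y: Gödel ¬ of 0.6 = 0 (operand ≠ 0)
  (y -> z): 0.6 > 0.5, so result = 0.5
  (~y & (y -> z)) = min(0, 0.5) = 0
  ~(~y & (y -> z)): Gödel ¬ of 0 = 1 (operand is 0)
  ((z & ~y) & ~(~y & (y -> z))) = min(0, 1) = 0
  Gödel value = 0
Łukasiewicz evaluation:
  ~y: Łukasiewicz ¬ gives 1 − 0.6 = 0.4
  (z & ~y) = min(0.5, 0.4) = 0.4
  ~y: Łukasiewicz ¬ gives 1 − 0.6 = 0.4
  (y -> z): min(1, 1 − 0.6 + 0.5) = 0.9
  (~y & (y -> z)) = min(0.4, 0.9) = 0.4
  ~(~y & (y -> z)): Łukasiewicz ¬ gives 1 − 0.4 = 0.6
  ((z & ~y) & ~(~y & (y -> z))) = min(0.4, 0.6) = 0.4
  Łukasiewicz value = 0.4
Difference: 0 − 0.4 = -0.40

-0.40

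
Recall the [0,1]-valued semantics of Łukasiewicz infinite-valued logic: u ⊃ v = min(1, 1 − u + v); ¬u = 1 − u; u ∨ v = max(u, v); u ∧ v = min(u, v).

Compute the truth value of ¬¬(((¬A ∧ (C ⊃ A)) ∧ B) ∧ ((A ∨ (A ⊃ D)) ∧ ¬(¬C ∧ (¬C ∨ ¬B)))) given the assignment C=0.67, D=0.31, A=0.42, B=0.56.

0.56

¬A: Łukasiewicz ¬ gives 1 − 0.42 = 0.58
(C ⊃ A): min(1, 1 − 0.67 + 0.42) = 0.75
(¬A ∧ (C ⊃ A)) = min(0.58, 0.75) = 0.58
((¬A ∧ (C ⊃ A)) ∧ B) = min(0.58, 0.56) = 0.56
(A ⊃ D): min(1, 1 − 0.42 + 0.31) = 0.89
(A ∨ (A ⊃ D)) = max(0.42, 0.89) = 0.89
¬C: Łukasiewicz ¬ gives 1 − 0.67 = 0.33
¬C: Łukasiewicz ¬ gives 1 − 0.67 = 0.33
¬B: Łukasiewicz ¬ gives 1 − 0.56 = 0.44
(¬C ∨ ¬B) = max(0.33, 0.44) = 0.44
(¬C ∧ (¬C ∨ ¬B)) = min(0.33, 0.44) = 0.33
¬(¬C ∧ (¬C ∨ ¬B)): Łukasiewicz ¬ gives 1 − 0.33 = 0.67
((A ∨ (A ⊃ D)) ∧ ¬(¬C ∧ (¬C ∨ ¬B))) = min(0.89, 0.67) = 0.67
(((¬A ∧ (C ⊃ A)) ∧ B) ∧ ((A ∨ (A ⊃ D)) ∧ ¬(¬C ∧ (¬C ∨ ¬B)))) = min(0.56, 0.67) = 0.56
¬(((¬A ∧ (C ⊃ A)) ∧ B) ∧ ((A ∨ (A ⊃ D)) ∧ ¬(¬C ∧ (¬C ∨ ¬B)))): Łukasiewicz ¬ gives 1 − 0.56 = 0.44
¬¬(((¬A ∧ (C ⊃ A)) ∧ B) ∧ ((A ∨ (A ⊃ D)) ∧ ¬(¬C ∧ (¬C ∨ ¬B)))): Łukasiewicz ¬ gives 1 − 0.44 = 0.56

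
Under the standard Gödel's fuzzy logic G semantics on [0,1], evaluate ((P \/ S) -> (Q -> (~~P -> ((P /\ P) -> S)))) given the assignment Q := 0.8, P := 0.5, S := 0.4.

(P \/ S) = max(0.5, 0.4) = 0.5
~P: Gödel ¬ of 0.5 = 0 (operand ≠ 0)
~~P: Gödel ¬ of 0 = 1 (operand is 0)
(P /\ P) = min(0.5, 0.5) = 0.5
((P /\ P) -> S): 0.5 > 0.4, so result = 0.4
(~~P -> ((P /\ P) -> S)): 1 > 0.4, so result = 0.4
(Q -> (~~P -> ((P /\ P) -> S))): 0.8 > 0.4, so result = 0.4
((P \/ S) -> (Q -> (~~P -> ((P /\ P) -> S)))): 0.5 > 0.4, so result = 0.4

0.40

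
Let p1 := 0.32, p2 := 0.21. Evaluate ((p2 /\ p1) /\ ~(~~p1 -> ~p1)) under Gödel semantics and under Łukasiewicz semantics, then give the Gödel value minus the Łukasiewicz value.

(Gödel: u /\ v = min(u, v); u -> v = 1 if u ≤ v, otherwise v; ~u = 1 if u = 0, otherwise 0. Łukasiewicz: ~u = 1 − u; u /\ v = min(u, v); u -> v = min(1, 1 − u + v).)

0.21

Gödel evaluation:
  (p2 /\ p1) = min(0.21, 0.32) = 0.21
  ~p1: Gödel ¬ of 0.32 = 0 (operand ≠ 0)
  ~~p1: Gödel ¬ of 0 = 1 (operand is 0)
  ~p1: Gödel ¬ of 0.32 = 0 (operand ≠ 0)
  (~~p1 -> ~p1): 1 > 0, so result = 0
  ~(~~p1 -> ~p1): Gödel ¬ of 0 = 1 (operand is 0)
  ((p2 /\ p1) /\ ~(~~p1 -> ~p1)) = min(0.21, 1) = 0.21
  Gödel value = 0.21
Łukasiewicz evaluation:
  (p2 /\ p1) = min(0.21, 0.32) = 0.21
  ~p1: Łukasiewicz ¬ gives 1 − 0.32 = 0.68
  ~~p1: Łukasiewicz ¬ gives 1 − 0.68 = 0.32
  ~p1: Łukasiewicz ¬ gives 1 − 0.32 = 0.68
  (~~p1 -> ~p1): min(1, 1 − 0.32 + 0.68) = 1
  ~(~~p1 -> ~p1): Łukasiewicz ¬ gives 1 − 1 = 0
  ((p2 /\ p1) /\ ~(~~p1 -> ~p1)) = min(0.21, 0) = 0
  Łukasiewicz value = 0
Difference: 0.21 − 0 = 0.21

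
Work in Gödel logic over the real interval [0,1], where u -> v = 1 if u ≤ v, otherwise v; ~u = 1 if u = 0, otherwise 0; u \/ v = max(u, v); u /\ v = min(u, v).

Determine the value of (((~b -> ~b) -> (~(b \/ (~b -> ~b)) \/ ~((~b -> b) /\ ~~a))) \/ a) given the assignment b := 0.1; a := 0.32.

0.32

~b: Gödel ¬ of 0.1 = 0 (operand ≠ 0)
~b: Gödel ¬ of 0.1 = 0 (operand ≠ 0)
(~b -> ~b): 0 ≤ 0, so result = 1
~b: Gödel ¬ of 0.1 = 0 (operand ≠ 0)
~b: Gödel ¬ of 0.1 = 0 (operand ≠ 0)
(~b -> ~b): 0 ≤ 0, so result = 1
(b \/ (~b -> ~b)) = max(0.1, 1) = 1
~(b \/ (~b -> ~b)): Gödel ¬ of 1 = 0 (operand ≠ 0)
~b: Gödel ¬ of 0.1 = 0 (operand ≠ 0)
(~b -> b): 0 ≤ 0.1, so result = 1
~a: Gödel ¬ of 0.32 = 0 (operand ≠ 0)
~~a: Gödel ¬ of 0 = 1 (operand is 0)
((~b -> b) /\ ~~a) = min(1, 1) = 1
~((~b -> b) /\ ~~a): Gödel ¬ of 1 = 0 (operand ≠ 0)
(~(b \/ (~b -> ~b)) \/ ~((~b -> b) /\ ~~a)) = max(0, 0) = 0
((~b -> ~b) -> (~(b \/ (~b -> ~b)) \/ ~((~b -> b) /\ ~~a))): 1 > 0, so result = 0
(((~b -> ~b) -> (~(b \/ (~b -> ~b)) \/ ~((~b -> b) /\ ~~a))) \/ a) = max(0, 0.32) = 0.32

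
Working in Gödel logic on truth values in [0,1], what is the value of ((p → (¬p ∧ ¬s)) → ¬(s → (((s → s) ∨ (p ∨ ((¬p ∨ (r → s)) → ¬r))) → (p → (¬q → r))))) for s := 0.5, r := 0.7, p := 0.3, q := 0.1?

¬p: Gödel ¬ of 0.3 = 0 (operand ≠ 0)
¬s: Gödel ¬ of 0.5 = 0 (operand ≠ 0)
(¬p ∧ ¬s) = min(0, 0) = 0
(p → (¬p ∧ ¬s)): 0.3 > 0, so result = 0
(s → s): 0.5 ≤ 0.5, so result = 1
¬p: Gödel ¬ of 0.3 = 0 (operand ≠ 0)
(r → s): 0.7 > 0.5, so result = 0.5
(¬p ∨ (r → s)) = max(0, 0.5) = 0.5
¬r: Gödel ¬ of 0.7 = 0 (operand ≠ 0)
((¬p ∨ (r → s)) → ¬r): 0.5 > 0, so result = 0
(p ∨ ((¬p ∨ (r → s)) → ¬r)) = max(0.3, 0) = 0.3
((s → s) ∨ (p ∨ ((¬p ∨ (r → s)) → ¬r))) = max(1, 0.3) = 1
¬q: Gödel ¬ of 0.1 = 0 (operand ≠ 0)
(¬q → r): 0 ≤ 0.7, so result = 1
(p → (¬q → r)): 0.3 ≤ 1, so result = 1
(((s → s) ∨ (p ∨ ((¬p ∨ (r → s)) → ¬r))) → (p → (¬q → r))): 1 ≤ 1, so result = 1
(s → (((s → s) ∨ (p ∨ ((¬p ∨ (r → s)) → ¬r))) → (p → (¬q → r)))): 0.5 ≤ 1, so result = 1
¬(s → (((s → s) ∨ (p ∨ ((¬p ∨ (r → s)) → ¬r))) → (p → (¬q → r)))): Gödel ¬ of 1 = 0 (operand ≠ 0)
((p → (¬p ∧ ¬s)) → ¬(s → (((s → s) ∨ (p ∨ ((¬p ∨ (r → s)) → ¬r))) → (p → (¬q → r))))): 0 ≤ 0, so result = 1

1.00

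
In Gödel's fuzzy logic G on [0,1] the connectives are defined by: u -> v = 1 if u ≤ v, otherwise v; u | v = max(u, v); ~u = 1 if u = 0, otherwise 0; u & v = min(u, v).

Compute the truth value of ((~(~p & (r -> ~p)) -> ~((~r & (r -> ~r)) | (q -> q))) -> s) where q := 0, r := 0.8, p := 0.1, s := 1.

1.00

~p: Gödel ¬ of 0.1 = 0 (operand ≠ 0)
~p: Gödel ¬ of 0.1 = 0 (operand ≠ 0)
(r -> ~p): 0.8 > 0, so result = 0
(~p & (r -> ~p)) = min(0, 0) = 0
~(~p & (r -> ~p)): Gödel ¬ of 0 = 1 (operand is 0)
~r: Gödel ¬ of 0.8 = 0 (operand ≠ 0)
~r: Gödel ¬ of 0.8 = 0 (operand ≠ 0)
(r -> ~r): 0.8 > 0, so result = 0
(~r & (r -> ~r)) = min(0, 0) = 0
(q -> q): 0 ≤ 0, so result = 1
((~r & (r -> ~r)) | (q -> q)) = max(0, 1) = 1
~((~r & (r -> ~r)) | (q -> q)): Gödel ¬ of 1 = 0 (operand ≠ 0)
(~(~p & (r -> ~p)) -> ~((~r & (r -> ~r)) | (q -> q))): 1 > 0, so result = 0
((~(~p & (r -> ~p)) -> ~((~r & (r -> ~r)) | (q -> q))) -> s): 0 ≤ 1, so result = 1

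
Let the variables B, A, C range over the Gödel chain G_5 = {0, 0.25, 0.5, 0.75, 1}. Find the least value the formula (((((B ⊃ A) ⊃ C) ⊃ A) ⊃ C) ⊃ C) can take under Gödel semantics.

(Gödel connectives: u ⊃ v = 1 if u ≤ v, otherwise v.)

0.00

The minimum is attained at B = 0.25, A = 0, C = 0:
  (B ⊃ A): 0.25 > 0, so result = 0
  ((B ⊃ A) ⊃ C): 0 ≤ 0, so result = 1
  (((B ⊃ A) ⊃ C) ⊃ A): 1 > 0, so result = 0
  ((((B ⊃ A) ⊃ C) ⊃ A) ⊃ C): 0 ≤ 0, so result = 1
  (((((B ⊃ A) ⊃ C) ⊃ A) ⊃ C) ⊃ C): 1 > 0, so result = 0
Checking all 125 assignments confirms none give a value below 0.00.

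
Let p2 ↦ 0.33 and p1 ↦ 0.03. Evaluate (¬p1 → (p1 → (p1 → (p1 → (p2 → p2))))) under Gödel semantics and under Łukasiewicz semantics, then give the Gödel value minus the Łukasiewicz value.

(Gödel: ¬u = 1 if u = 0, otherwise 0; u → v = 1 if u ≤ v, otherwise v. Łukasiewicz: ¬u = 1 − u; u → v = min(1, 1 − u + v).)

0.00

Gödel evaluation:
  ¬p1: Gödel ¬ of 0.03 = 0 (operand ≠ 0)
  (p2 → p2): 0.33 ≤ 0.33, so result = 1
  (p1 → (p2 → p2)): 0.03 ≤ 1, so result = 1
  (p1 → (p1 → (p2 → p2))): 0.03 ≤ 1, so result = 1
  (p1 → (p1 → (p1 → (p2 → p2)))): 0.03 ≤ 1, so result = 1
  (¬p1 → (p1 → (p1 → (p1 → (p2 → p2))))): 0 ≤ 1, so result = 1
  Gödel value = 1
Łukasiewicz evaluation:
  ¬p1: Łukasiewicz ¬ gives 1 − 0.03 = 0.97
  (p2 → p2): min(1, 1 − 0.33 + 0.33) = 1
  (p1 → (p2 → p2)): min(1, 1 − 0.03 + 1) = 1
  (p1 → (p1 → (p2 → p2))): min(1, 1 − 0.03 + 1) = 1
  (p1 → (p1 → (p1 → (p2 → p2)))): min(1, 1 − 0.03 + 1) = 1
  (¬p1 → (p1 → (p1 → (p1 → (p2 → p2))))): min(1, 1 − 0.97 + 1) = 1
  Łukasiewicz value = 1
Difference: 1 − 1 = 0.00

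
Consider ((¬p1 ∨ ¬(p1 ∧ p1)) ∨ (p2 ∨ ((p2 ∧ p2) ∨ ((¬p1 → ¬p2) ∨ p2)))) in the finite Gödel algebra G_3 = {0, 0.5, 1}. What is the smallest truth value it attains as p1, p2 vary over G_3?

1.00

Every assignment gives 1. For instance at p1 = 0, p2 = 0:
  ¬p1: Gödel ¬ of 0 = 1 (operand is 0)
  (p1 ∧ p1) = min(0, 0) = 0
  ¬(p1 ∧ p1): Gödel ¬ of 0 = 1 (operand is 0)
  (¬p1 ∨ ¬(p1 ∧ p1)) = max(1, 1) = 1
  (p2 ∧ p2) = min(0, 0) = 0
  ¬p1: Gödel ¬ of 0 = 1 (operand is 0)
  ¬p2: Gödel ¬ of 0 = 1 (operand is 0)
  (¬p1 → ¬p2): 1 ≤ 1, so result = 1
  ((¬p1 → ¬p2) ∨ p2) = max(1, 0) = 1
  ((p2 ∧ p2) ∨ ((¬p1 → ¬p2) ∨ p2)) = max(0, 1) = 1
  (p2 ∨ ((p2 ∧ p2) ∨ ((¬p1 → ¬p2) ∨ p2))) = max(0, 1) = 1
  ((¬p1 ∨ ¬(p1 ∧ p1)) ∨ (p2 ∨ ((p2 ∧ p2) ∨ ((¬p1 → ¬p2) ∨ p2)))) = max(1, 1) = 1
All 9 assignments give value 1 — the formula is a G_3-tautology.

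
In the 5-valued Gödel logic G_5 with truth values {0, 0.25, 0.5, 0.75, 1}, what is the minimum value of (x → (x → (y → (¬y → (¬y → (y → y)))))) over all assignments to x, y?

1.00

Every assignment gives 1. For instance at x = 0, y = 0:
  ¬y: Gödel ¬ of 0 = 1 (operand is 0)
  ¬y: Gödel ¬ of 0 = 1 (operand is 0)
  (y → y): 0 ≤ 0, so result = 1
  (¬y → (y → y)): 1 ≤ 1, so result = 1
  (¬y → (¬y → (y → y))): 1 ≤ 1, so result = 1
  (y → (¬y → (¬y → (y → y)))): 0 ≤ 1, so result = 1
  (x → (y → (¬y → (¬y → (y → y))))): 0 ≤ 1, so result = 1
  (x → (x → (y → (¬y → (¬y → (y → y)))))): 0 ≤ 1, so result = 1
All 25 assignments give value 1 — the formula is a G_5-tautology.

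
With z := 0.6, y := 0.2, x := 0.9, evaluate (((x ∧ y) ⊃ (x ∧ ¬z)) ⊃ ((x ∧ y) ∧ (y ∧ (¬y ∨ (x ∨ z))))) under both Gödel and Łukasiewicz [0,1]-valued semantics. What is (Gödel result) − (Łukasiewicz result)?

0.80

Gödel evaluation:
  (x ∧ y) = min(0.9, 0.2) = 0.2
  ¬z: Gödel ¬ of 0.6 = 0 (operand ≠ 0)
  (x ∧ ¬z) = min(0.9, 0) = 0
  ((x ∧ y) ⊃ (x ∧ ¬z)): 0.2 > 0, so result = 0
  (x ∧ y) = min(0.9, 0.2) = 0.2
  ¬y: Gödel ¬ of 0.2 = 0 (operand ≠ 0)
  (x ∨ z) = max(0.9, 0.6) = 0.9
  (¬y ∨ (x ∨ z)) = max(0, 0.9) = 0.9
  (y ∧ (¬y ∨ (x ∨ z))) = min(0.2, 0.9) = 0.2
  ((x ∧ y) ∧ (y ∧ (¬y ∨ (x ∨ z)))) = min(0.2, 0.2) = 0.2
  (((x ∧ y) ⊃ (x ∧ ¬z)) ⊃ ((x ∧ y) ∧ (y ∧ (¬y ∨ (x ∨ z))))): 0 ≤ 0.2, so result = 1
  Gödel value = 1
Łukasiewicz evaluation:
  (x ∧ y) = min(0.9, 0.2) = 0.2
  ¬z: Łukasiewicz ¬ gives 1 − 0.6 = 0.4
  (x ∧ ¬z) = min(0.9, 0.4) = 0.4
  ((x ∧ y) ⊃ (x ∧ ¬z)): min(1, 1 − 0.2 + 0.4) = 1
  (x ∧ y) = min(0.9, 0.2) = 0.2
  ¬y: Łukasiewicz ¬ gives 1 − 0.2 = 0.8
  (x ∨ z) = max(0.9, 0.6) = 0.9
  (¬y ∨ (x ∨ z)) = max(0.8, 0.9) = 0.9
  (y ∧ (¬y ∨ (x ∨ z))) = min(0.2, 0.9) = 0.2
  ((x ∧ y) ∧ (y ∧ (¬y ∨ (x ∨ z)))) = min(0.2, 0.2) = 0.2
  (((x ∧ y) ⊃ (x ∧ ¬z)) ⊃ ((x ∧ y) ∧ (y ∧ (¬y ∨ (x ∨ z))))): min(1, 1 − 1 + 0.2) = 0.2
  Łukasiewicz value = 0.2
Difference: 1 − 0.2 = 0.80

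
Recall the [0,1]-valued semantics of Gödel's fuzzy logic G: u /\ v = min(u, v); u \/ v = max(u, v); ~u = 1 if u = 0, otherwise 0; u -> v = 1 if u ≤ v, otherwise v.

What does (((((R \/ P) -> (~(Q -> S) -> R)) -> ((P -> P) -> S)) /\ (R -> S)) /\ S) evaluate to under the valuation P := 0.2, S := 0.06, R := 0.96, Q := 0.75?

(R \/ P) = max(0.96, 0.2) = 0.96
(Q -> S): 0.75 > 0.06, so result = 0.06
~(Q -> S): Gödel ¬ of 0.06 = 0 (operand ≠ 0)
(~(Q -> S) -> R): 0 ≤ 0.96, so result = 1
((R \/ P) -> (~(Q -> S) -> R)): 0.96 ≤ 1, so result = 1
(P -> P): 0.2 ≤ 0.2, so result = 1
((P -> P) -> S): 1 > 0.06, so result = 0.06
(((R \/ P) -> (~(Q -> S) -> R)) -> ((P -> P) -> S)): 1 > 0.06, so result = 0.06
(R -> S): 0.96 > 0.06, so result = 0.06
((((R \/ P) -> (~(Q -> S) -> R)) -> ((P -> P) -> S)) /\ (R -> S)) = min(0.06, 0.06) = 0.06
(((((R \/ P) -> (~(Q -> S) -> R)) -> ((P -> P) -> S)) /\ (R -> S)) /\ S) = min(0.06, 0.06) = 0.06

0.06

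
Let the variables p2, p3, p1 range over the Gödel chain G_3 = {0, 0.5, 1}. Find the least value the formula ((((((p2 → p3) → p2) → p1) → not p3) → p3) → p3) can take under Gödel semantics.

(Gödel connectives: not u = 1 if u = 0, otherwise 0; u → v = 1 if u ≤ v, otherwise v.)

The minimum is attained at p2 = 0, p3 = 0.5, p1 = 0:
  (p2 → p3): 0 ≤ 0.5, so result = 1
  ((p2 → p3) → p2): 1 > 0, so result = 0
  (((p2 → p3) → p2) → p1): 0 ≤ 0, so result = 1
  not p3: Gödel ¬ of 0.5 = 0 (operand ≠ 0)
  ((((p2 → p3) → p2) → p1) → not p3): 1 > 0, so result = 0
  (((((p2 → p3) → p2) → p1) → not p3) → p3): 0 ≤ 0.5, so result = 1
  ((((((p2 → p3) → p2) → p1) → not p3) → p3) → p3): 1 > 0.5, so result = 0.5
Checking all 27 assignments confirms none give a value below 0.50.

0.50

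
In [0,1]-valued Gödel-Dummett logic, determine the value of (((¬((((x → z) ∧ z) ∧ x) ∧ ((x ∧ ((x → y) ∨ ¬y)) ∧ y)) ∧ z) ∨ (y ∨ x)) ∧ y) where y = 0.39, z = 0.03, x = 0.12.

0.39

(x → z): 0.12 > 0.03, so result = 0.03
((x → z) ∧ z) = min(0.03, 0.03) = 0.03
(((x → z) ∧ z) ∧ x) = min(0.03, 0.12) = 0.03
(x → y): 0.12 ≤ 0.39, so result = 1
¬y: Gödel ¬ of 0.39 = 0 (operand ≠ 0)
((x → y) ∨ ¬y) = max(1, 0) = 1
(x ∧ ((x → y) ∨ ¬y)) = min(0.12, 1) = 0.12
((x ∧ ((x → y) ∨ ¬y)) ∧ y) = min(0.12, 0.39) = 0.12
((((x → z) ∧ z) ∧ x) ∧ ((x ∧ ((x → y) ∨ ¬y)) ∧ y)) = min(0.03, 0.12) = 0.03
¬((((x → z) ∧ z) ∧ x) ∧ ((x ∧ ((x → y) ∨ ¬y)) ∧ y)): Gödel ¬ of 0.03 = 0 (operand ≠ 0)
(¬((((x → z) ∧ z) ∧ x) ∧ ((x ∧ ((x → y) ∨ ¬y)) ∧ y)) ∧ z) = min(0, 0.03) = 0
(y ∨ x) = max(0.39, 0.12) = 0.39
((¬((((x → z) ∧ z) ∧ x) ∧ ((x ∧ ((x → y) ∨ ¬y)) ∧ y)) ∧ z) ∨ (y ∨ x)) = max(0, 0.39) = 0.39
(((¬((((x → z) ∧ z) ∧ x) ∧ ((x ∧ ((x → y) ∨ ¬y)) ∧ y)) ∧ z) ∨ (y ∨ x)) ∧ y) = min(0.39, 0.39) = 0.39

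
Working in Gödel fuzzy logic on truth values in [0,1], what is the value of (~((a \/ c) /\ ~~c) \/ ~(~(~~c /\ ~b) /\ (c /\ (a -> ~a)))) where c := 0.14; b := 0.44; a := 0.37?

1.00

(a \/ c) = max(0.37, 0.14) = 0.37
~c: Gödel ¬ of 0.14 = 0 (operand ≠ 0)
~~c: Gödel ¬ of 0 = 1 (operand is 0)
((a \/ c) /\ ~~c) = min(0.37, 1) = 0.37
~((a \/ c) /\ ~~c): Gödel ¬ of 0.37 = 0 (operand ≠ 0)
~c: Gödel ¬ of 0.14 = 0 (operand ≠ 0)
~~c: Gödel ¬ of 0 = 1 (operand is 0)
~b: Gödel ¬ of 0.44 = 0 (operand ≠ 0)
(~~c /\ ~b) = min(1, 0) = 0
~(~~c /\ ~b): Gödel ¬ of 0 = 1 (operand is 0)
~a: Gödel ¬ of 0.37 = 0 (operand ≠ 0)
(a -> ~a): 0.37 > 0, so result = 0
(c /\ (a -> ~a)) = min(0.14, 0) = 0
(~(~~c /\ ~b) /\ (c /\ (a -> ~a))) = min(1, 0) = 0
~(~(~~c /\ ~b) /\ (c /\ (a -> ~a))): Gödel ¬ of 0 = 1 (operand is 0)
(~((a \/ c) /\ ~~c) \/ ~(~(~~c /\ ~b) /\ (c /\ (a -> ~a)))) = max(0, 1) = 1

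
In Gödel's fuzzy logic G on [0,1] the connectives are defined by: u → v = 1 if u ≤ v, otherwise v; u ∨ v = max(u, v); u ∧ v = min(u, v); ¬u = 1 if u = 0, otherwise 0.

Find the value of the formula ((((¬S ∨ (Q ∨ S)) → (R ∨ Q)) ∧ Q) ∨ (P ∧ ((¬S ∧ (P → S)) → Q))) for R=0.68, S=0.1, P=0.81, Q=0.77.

0.81

¬S: Gödel ¬ of 0.1 = 0 (operand ≠ 0)
(Q ∨ S) = max(0.77, 0.1) = 0.77
(¬S ∨ (Q ∨ S)) = max(0, 0.77) = 0.77
(R ∨ Q) = max(0.68, 0.77) = 0.77
((¬S ∨ (Q ∨ S)) → (R ∨ Q)): 0.77 ≤ 0.77, so result = 1
(((¬S ∨ (Q ∨ S)) → (R ∨ Q)) ∧ Q) = min(1, 0.77) = 0.77
¬S: Gödel ¬ of 0.1 = 0 (operand ≠ 0)
(P → S): 0.81 > 0.1, so result = 0.1
(¬S ∧ (P → S)) = min(0, 0.1) = 0
((¬S ∧ (P → S)) → Q): 0 ≤ 0.77, so result = 1
(P ∧ ((¬S ∧ (P → S)) → Q)) = min(0.81, 1) = 0.81
((((¬S ∨ (Q ∨ S)) → (R ∨ Q)) ∧ Q) ∨ (P ∧ ((¬S ∧ (P → S)) → Q))) = max(0.77, 0.81) = 0.81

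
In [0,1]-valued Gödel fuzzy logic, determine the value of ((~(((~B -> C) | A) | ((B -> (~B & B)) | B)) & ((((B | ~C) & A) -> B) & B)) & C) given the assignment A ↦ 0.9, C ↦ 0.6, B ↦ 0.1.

~B: Gödel ¬ of 0.1 = 0 (operand ≠ 0)
(~B -> C): 0 ≤ 0.6, so result = 1
((~B -> C) | A) = max(1, 0.9) = 1
~B: Gödel ¬ of 0.1 = 0 (operand ≠ 0)
(~B & B) = min(0, 0.1) = 0
(B -> (~B & B)): 0.1 > 0, so result = 0
((B -> (~B & B)) | B) = max(0, 0.1) = 0.1
(((~B -> C) | A) | ((B -> (~B & B)) | B)) = max(1, 0.1) = 1
~(((~B -> C) | A) | ((B -> (~B & B)) | B)): Gödel ¬ of 1 = 0 (operand ≠ 0)
~C: Gödel ¬ of 0.6 = 0 (operand ≠ 0)
(B | ~C) = max(0.1, 0) = 0.1
((B | ~C) & A) = min(0.1, 0.9) = 0.1
(((B | ~C) & A) -> B): 0.1 ≤ 0.1, so result = 1
((((B | ~C) & A) -> B) & B) = min(1, 0.1) = 0.1
(~(((~B -> C) | A) | ((B -> (~B & B)) | B)) & ((((B | ~C) & A) -> B) & B)) = min(0, 0.1) = 0
((~(((~B -> C) | A) | ((B -> (~B & B)) | B)) & ((((B | ~C) & A) -> B) & B)) & C) = min(0, 0.6) = 0

0.00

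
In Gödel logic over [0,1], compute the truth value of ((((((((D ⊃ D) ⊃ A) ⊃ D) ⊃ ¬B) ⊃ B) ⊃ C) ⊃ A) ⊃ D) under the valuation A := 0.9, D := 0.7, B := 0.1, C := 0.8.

(D ⊃ D): 0.7 ≤ 0.7, so result = 1
((D ⊃ D) ⊃ A): 1 > 0.9, so result = 0.9
(((D ⊃ D) ⊃ A) ⊃ D): 0.9 > 0.7, so result = 0.7
¬B: Gödel ¬ of 0.1 = 0 (operand ≠ 0)
((((D ⊃ D) ⊃ A) ⊃ D) ⊃ ¬B): 0.7 > 0, so result = 0
(((((D ⊃ D) ⊃ A) ⊃ D) ⊃ ¬B) ⊃ B): 0 ≤ 0.1, so result = 1
((((((D ⊃ D) ⊃ A) ⊃ D) ⊃ ¬B) ⊃ B) ⊃ C): 1 > 0.8, so result = 0.8
(((((((D ⊃ D) ⊃ A) ⊃ D) ⊃ ¬B) ⊃ B) ⊃ C) ⊃ A): 0.8 ≤ 0.9, so result = 1
((((((((D ⊃ D) ⊃ A) ⊃ D) ⊃ ¬B) ⊃ B) ⊃ C) ⊃ A) ⊃ D): 1 > 0.7, so result = 0.7

0.70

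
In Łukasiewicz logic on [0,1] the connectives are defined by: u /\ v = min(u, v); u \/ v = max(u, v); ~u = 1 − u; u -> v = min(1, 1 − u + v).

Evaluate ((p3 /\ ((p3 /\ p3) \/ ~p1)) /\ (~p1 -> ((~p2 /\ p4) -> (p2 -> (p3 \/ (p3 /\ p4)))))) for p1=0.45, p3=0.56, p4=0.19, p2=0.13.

0.56

(p3 /\ p3) = min(0.56, 0.56) = 0.56
~p1: Łukasiewicz ¬ gives 1 − 0.45 = 0.55
((p3 /\ p3) \/ ~p1) = max(0.56, 0.55) = 0.56
(p3 /\ ((p3 /\ p3) \/ ~p1)) = min(0.56, 0.56) = 0.56
~p1: Łukasiewicz ¬ gives 1 − 0.45 = 0.55
~p2: Łukasiewicz ¬ gives 1 − 0.13 = 0.87
(~p2 /\ p4) = min(0.87, 0.19) = 0.19
(p3 /\ p4) = min(0.56, 0.19) = 0.19
(p3 \/ (p3 /\ p4)) = max(0.56, 0.19) = 0.56
(p2 -> (p3 \/ (p3 /\ p4))): min(1, 1 − 0.13 + 0.56) = 1
((~p2 /\ p4) -> (p2 -> (p3 \/ (p3 /\ p4)))): min(1, 1 − 0.19 + 1) = 1
(~p1 -> ((~p2 /\ p4) -> (p2 -> (p3 \/ (p3 /\ p4))))): min(1, 1 − 0.55 + 1) = 1
((p3 /\ ((p3 /\ p3) \/ ~p1)) /\ (~p1 -> ((~p2 /\ p4) -> (p2 -> (p3 \/ (p3 /\ p4)))))) = min(0.56, 1) = 0.56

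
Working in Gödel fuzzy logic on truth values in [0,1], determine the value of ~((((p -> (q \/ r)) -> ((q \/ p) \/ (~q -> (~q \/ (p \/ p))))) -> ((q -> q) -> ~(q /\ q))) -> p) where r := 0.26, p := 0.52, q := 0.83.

(q \/ r) = max(0.83, 0.26) = 0.83
(p -> (q \/ r)): 0.52 ≤ 0.83, so result = 1
(q \/ p) = max(0.83, 0.52) = 0.83
~q: Gödel ¬ of 0.83 = 0 (operand ≠ 0)
~q: Gödel ¬ of 0.83 = 0 (operand ≠ 0)
(p \/ p) = max(0.52, 0.52) = 0.52
(~q \/ (p \/ p)) = max(0, 0.52) = 0.52
(~q -> (~q \/ (p \/ p))): 0 ≤ 0.52, so result = 1
((q \/ p) \/ (~q -> (~q \/ (p \/ p)))) = max(0.83, 1) = 1
((p -> (q \/ r)) -> ((q \/ p) \/ (~q -> (~q \/ (p \/ p))))): 1 ≤ 1, so result = 1
(q -> q): 0.83 ≤ 0.83, so result = 1
(q /\ q) = min(0.83, 0.83) = 0.83
~(q /\ q): Gödel ¬ of 0.83 = 0 (operand ≠ 0)
((q -> q) -> ~(q /\ q)): 1 > 0, so result = 0
(((p -> (q \/ r)) -> ((q \/ p) \/ (~q -> (~q \/ (p \/ p))))) -> ((q -> q) -> ~(q /\ q))): 1 > 0, so result = 0
((((p -> (q \/ r)) -> ((q \/ p) \/ (~q -> (~q \/ (p \/ p))))) -> ((q -> q) -> ~(q /\ q))) -> p): 0 ≤ 0.52, so result = 1
~((((p -> (q \/ r)) -> ((q \/ p) \/ (~q -> (~q \/ (p \/ p))))) -> ((q -> q) -> ~(q /\ q))) -> p): Gödel ¬ of 1 = 0 (operand ≠ 0)

0.00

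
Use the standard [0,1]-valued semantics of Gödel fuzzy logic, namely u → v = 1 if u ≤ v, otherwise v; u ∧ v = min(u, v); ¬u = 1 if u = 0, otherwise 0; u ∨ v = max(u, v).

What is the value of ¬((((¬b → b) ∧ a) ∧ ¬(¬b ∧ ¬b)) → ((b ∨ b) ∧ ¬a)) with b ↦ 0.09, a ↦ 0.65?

¬b: Gödel ¬ of 0.09 = 0 (operand ≠ 0)
(¬b → b): 0 ≤ 0.09, so result = 1
((¬b → b) ∧ a) = min(1, 0.65) = 0.65
¬b: Gödel ¬ of 0.09 = 0 (operand ≠ 0)
¬b: Gödel ¬ of 0.09 = 0 (operand ≠ 0)
(¬b ∧ ¬b) = min(0, 0) = 0
¬(¬b ∧ ¬b): Gödel ¬ of 0 = 1 (operand is 0)
(((¬b → b) ∧ a) ∧ ¬(¬b ∧ ¬b)) = min(0.65, 1) = 0.65
(b ∨ b) = max(0.09, 0.09) = 0.09
¬a: Gödel ¬ of 0.65 = 0 (operand ≠ 0)
((b ∨ b) ∧ ¬a) = min(0.09, 0) = 0
((((¬b → b) ∧ a) ∧ ¬(¬b ∧ ¬b)) → ((b ∨ b) ∧ ¬a)): 0.65 > 0, so result = 0
¬((((¬b → b) ∧ a) ∧ ¬(¬b ∧ ¬b)) → ((b ∨ b) ∧ ¬a)): Gödel ¬ of 0 = 1 (operand is 0)

1.00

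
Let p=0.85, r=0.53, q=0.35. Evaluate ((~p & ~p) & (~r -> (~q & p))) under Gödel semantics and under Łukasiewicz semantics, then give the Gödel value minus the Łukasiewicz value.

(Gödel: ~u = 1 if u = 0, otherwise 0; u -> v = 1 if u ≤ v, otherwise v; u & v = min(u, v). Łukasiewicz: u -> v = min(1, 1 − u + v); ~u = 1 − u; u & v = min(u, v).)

Gödel evaluation:
  ~p: Gödel ¬ of 0.85 = 0 (operand ≠ 0)
  ~p: Gödel ¬ of 0.85 = 0 (operand ≠ 0)
  (~p & ~p) = min(0, 0) = 0
  ~r: Gödel ¬ of 0.53 = 0 (operand ≠ 0)
  ~q: Gödel ¬ of 0.35 = 0 (operand ≠ 0)
  (~q & p) = min(0, 0.85) = 0
  (~r -> (~q & p)): 0 ≤ 0, so result = 1
  ((~p & ~p) & (~r -> (~q & p))) = min(0, 1) = 0
  Gödel value = 0
Łukasiewicz evaluation:
  ~p: Łukasiewicz ¬ gives 1 − 0.85 = 0.15
  ~p: Łukasiewicz ¬ gives 1 − 0.85 = 0.15
  (~p & ~p) = min(0.15, 0.15) = 0.15
  ~r: Łukasiewicz ¬ gives 1 − 0.53 = 0.47
  ~q: Łukasiewicz ¬ gives 1 − 0.35 = 0.65
  (~q & p) = min(0.65, 0.85) = 0.65
  (~r -> (~q & p)): min(1, 1 − 0.47 + 0.65) = 1
  ((~p & ~p) & (~r -> (~q & p))) = min(0.15, 1) = 0.15
  Łukasiewicz value = 0.15
Difference: 0 − 0.15 = -0.15

-0.15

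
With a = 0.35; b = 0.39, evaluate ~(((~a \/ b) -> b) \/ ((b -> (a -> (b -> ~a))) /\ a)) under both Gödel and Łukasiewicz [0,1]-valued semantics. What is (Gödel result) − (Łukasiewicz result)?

-0.26

Gödel evaluation:
  ~a: Gödel ¬ of 0.35 = 0 (operand ≠ 0)
  (~a \/ b) = max(0, 0.39) = 0.39
  ((~a \/ b) -> b): 0.39 ≤ 0.39, so result = 1
  ~a: Gödel ¬ of 0.35 = 0 (operand ≠ 0)
  (b -> ~a): 0.39 > 0, so result = 0
  (a -> (b -> ~a)): 0.35 > 0, so result = 0
  (b -> (a -> (b -> ~a))): 0.39 > 0, so result = 0
  ((b -> (a -> (b -> ~a))) /\ a) = min(0, 0.35) = 0
  (((~a \/ b) -> b) \/ ((b -> (a -> (b -> ~a))) /\ a)) = max(1, 0) = 1
  ~(((~a \/ b) -> b) \/ ((b -> (a -> (b -> ~a))) /\ a)): Gödel ¬ of 1 = 0 (operand ≠ 0)
  Gödel value = 0
Łukasiewicz evaluation:
  ~a: Łukasiewicz ¬ gives 1 − 0.35 = 0.65
  (~a \/ b) = max(0.65, 0.39) = 0.65
  ((~a \/ b) -> b): min(1, 1 − 0.65 + 0.39) = 0.74
  ~a: Łukasiewicz ¬ gives 1 − 0.35 = 0.65
  (b -> ~a): min(1, 1 − 0.39 + 0.65) = 1
  (a -> (b -> ~a)): min(1, 1 − 0.35 + 1) = 1
  (b -> (a -> (b -> ~a))): min(1, 1 − 0.39 + 1) = 1
  ((b -> (a -> (b -> ~a))) /\ a) = min(1, 0.35) = 0.35
  (((~a \/ b) -> b) \/ ((b -> (a -> (b -> ~a))) /\ a)) = max(0.74, 0.35) = 0.74
  ~(((~a \/ b) -> b) \/ ((b -> (a -> (b -> ~a))) /\ a)): Łukasiewicz ¬ gives 1 − 0.74 = 0.26
  Łukasiewicz value = 0.26
Difference: 0 − 0.26 = -0.26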